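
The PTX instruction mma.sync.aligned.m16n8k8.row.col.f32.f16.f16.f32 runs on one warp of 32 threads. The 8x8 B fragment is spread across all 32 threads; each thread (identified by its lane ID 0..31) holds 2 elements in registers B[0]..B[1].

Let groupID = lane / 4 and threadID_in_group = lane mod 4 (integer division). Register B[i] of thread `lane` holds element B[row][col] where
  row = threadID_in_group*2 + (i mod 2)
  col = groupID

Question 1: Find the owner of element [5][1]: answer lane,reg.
6,1

c: 1->gid=1  r: 5->tid=2,i&1=1
L=1*4+2=6  i=1=1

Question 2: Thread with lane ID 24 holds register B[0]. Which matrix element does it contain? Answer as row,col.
0,6

lane 24: gr=6 (24/4), th=0 (24%4)
i=0: r=0*2+0=0, c=gr=6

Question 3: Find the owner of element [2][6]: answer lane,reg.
c=6->g=6  r=2->t=1,b0=0
L=6*4+1=25  i=0=0

25,0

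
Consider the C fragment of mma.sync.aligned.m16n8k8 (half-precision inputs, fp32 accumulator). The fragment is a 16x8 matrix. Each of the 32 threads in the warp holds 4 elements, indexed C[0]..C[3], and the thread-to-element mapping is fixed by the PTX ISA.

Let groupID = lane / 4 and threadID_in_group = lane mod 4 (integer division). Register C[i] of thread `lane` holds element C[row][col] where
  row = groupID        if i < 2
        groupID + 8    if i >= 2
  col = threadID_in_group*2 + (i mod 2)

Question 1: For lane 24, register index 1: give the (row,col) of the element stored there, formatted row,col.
L=24->g=24>>2=6, t=24&3=0
[1]->row 6+0=6  col 0·2+1=1

6,1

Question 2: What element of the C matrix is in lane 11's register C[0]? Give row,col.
2,6

lane 11->11/4=2, 11 mod 4=3
i=0  r:2+0->2  c:2·3+0->6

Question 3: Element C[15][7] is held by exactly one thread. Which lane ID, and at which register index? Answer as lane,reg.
31,3

r=15⇒gr=7,Rb=1  c=7⇒th=3,odd=1
L=7*4+3=31  i=1*2+1=3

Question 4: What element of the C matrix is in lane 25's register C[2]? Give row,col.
25: G=6,T=1
[2] (6+8,1*2+0) = (14,2)

14,2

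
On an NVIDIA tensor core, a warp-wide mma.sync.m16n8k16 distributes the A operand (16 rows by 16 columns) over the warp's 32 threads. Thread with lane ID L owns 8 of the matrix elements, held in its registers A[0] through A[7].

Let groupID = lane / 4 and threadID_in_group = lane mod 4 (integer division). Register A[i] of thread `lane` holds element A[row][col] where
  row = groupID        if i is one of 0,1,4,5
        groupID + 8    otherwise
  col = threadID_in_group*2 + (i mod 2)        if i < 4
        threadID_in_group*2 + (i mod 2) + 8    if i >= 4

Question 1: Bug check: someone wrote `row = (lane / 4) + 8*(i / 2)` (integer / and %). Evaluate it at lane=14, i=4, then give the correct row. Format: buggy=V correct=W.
buggy=19 correct=3

`(lane / 4) + 8*(i / 2)`[14,4]->19
14: gid=3,tid=2
[4] (3+0,2*2+0+8) = (3,12)
row: 19 vs 3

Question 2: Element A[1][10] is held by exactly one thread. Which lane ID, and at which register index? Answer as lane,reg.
5,4

r:1=>grp=1,rB=0  c:10=>cB=1,tig=1,lo=0
L=1*4+1=5  i=1*4+0*2+0=4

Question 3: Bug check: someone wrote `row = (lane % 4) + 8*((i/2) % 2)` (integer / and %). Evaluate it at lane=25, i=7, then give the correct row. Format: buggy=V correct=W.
buggy=9 correct=14

`(lane % 4) + 8*((i/2) % 2)`[25,7]→9
25: G=6,T=1
[7] (6+8,1*2+1+8) = (14,11)
row: 9 vs 14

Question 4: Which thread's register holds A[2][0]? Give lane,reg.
8,0

r=2⇒gr=2,Rb=0  c=0⇒Cb=0,th=0,odd=0
L=2*4+0=8  i=0*4+0*2+0=0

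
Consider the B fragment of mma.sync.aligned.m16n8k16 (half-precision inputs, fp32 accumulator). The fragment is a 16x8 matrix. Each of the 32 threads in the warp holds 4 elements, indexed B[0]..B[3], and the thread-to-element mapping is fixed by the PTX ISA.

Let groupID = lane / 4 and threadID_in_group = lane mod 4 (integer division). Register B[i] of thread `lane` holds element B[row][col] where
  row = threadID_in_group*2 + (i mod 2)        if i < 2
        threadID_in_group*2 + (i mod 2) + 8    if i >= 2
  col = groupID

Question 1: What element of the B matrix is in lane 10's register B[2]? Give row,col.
12,2

10: G=2,T=2
[2] (2*2+0+8,2) = (12,2)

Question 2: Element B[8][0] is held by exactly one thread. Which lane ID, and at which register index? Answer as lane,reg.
0,2

c=0⇒gr=0  r=8⇒Rb=1,th=0,odd=0
L=0*4+0=0  i=1*2+0=2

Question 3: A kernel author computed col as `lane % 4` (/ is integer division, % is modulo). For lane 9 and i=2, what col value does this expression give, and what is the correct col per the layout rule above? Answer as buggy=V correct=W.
`lane % 4`[9,2]⇒1
9: gr=2,th=1
[2] (1*2+0+8,2) = (10,2)
col: 1 vs 2

buggy=1 correct=2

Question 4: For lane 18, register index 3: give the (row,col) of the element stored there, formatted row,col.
13,4

18: gr=4,th=2
[3] (2*2+1+8,4) = (13,4)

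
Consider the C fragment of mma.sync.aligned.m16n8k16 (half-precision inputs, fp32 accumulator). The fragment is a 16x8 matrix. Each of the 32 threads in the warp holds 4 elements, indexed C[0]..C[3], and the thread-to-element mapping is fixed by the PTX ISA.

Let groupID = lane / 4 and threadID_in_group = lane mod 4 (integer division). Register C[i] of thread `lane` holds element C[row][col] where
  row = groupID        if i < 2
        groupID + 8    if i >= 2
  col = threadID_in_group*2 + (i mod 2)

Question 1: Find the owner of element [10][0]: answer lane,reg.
8,2

r=10→G=2,rhi=1  c=0→T=0,p=0
L=2*4+0=8  i=1*2+0=2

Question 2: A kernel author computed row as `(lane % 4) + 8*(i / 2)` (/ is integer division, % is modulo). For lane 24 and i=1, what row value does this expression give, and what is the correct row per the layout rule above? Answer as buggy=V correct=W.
`(lane % 4) + 8*(i / 2)`[24,1]→0
lane 24: G=6 (24/4), T=0 (24%4)
i=1: r=6+0=6, c=0*2+1=1
row: 0 vs 6

buggy=0 correct=6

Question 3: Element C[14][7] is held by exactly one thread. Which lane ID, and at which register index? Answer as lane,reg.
27,3

r=14→G=6,rhi=1  c=7→T=3,p=1
L=6*4+3=27  i=1*2+1=3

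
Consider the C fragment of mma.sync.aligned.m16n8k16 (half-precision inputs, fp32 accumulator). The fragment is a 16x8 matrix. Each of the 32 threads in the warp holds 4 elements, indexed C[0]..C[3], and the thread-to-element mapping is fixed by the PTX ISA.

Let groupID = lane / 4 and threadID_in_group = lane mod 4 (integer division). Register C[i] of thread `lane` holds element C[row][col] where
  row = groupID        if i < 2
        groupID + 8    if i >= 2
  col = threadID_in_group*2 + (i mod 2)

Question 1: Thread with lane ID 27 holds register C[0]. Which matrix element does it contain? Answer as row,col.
6,6

lane 27: gr=6 (27/4), th=3 (27%4)
i=0: r=6+0=6, c=3*2+0=6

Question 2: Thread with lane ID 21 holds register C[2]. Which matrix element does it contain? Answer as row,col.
13,2

lane 21: g=5 (21/4), t=1 (21%4)
i=2: r=5+8=13, c=1*2+0=2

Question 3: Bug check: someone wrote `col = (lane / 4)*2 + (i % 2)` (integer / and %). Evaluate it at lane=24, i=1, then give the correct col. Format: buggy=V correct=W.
buggy=13 correct=1

`(lane / 4)*2 + (i % 2)`[24,1]⇒13
L=24⇒gr=24>>2=6, th=24&3=0
[1]⇒row 6+0=6  col 0·2+1=1
col: 13 vs 1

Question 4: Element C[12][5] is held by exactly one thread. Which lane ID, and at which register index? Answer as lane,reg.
18,3

r=12→G=4,rhi=1  c=5→T=2,p=1
L=4*4+2=18  i=1*2+1=3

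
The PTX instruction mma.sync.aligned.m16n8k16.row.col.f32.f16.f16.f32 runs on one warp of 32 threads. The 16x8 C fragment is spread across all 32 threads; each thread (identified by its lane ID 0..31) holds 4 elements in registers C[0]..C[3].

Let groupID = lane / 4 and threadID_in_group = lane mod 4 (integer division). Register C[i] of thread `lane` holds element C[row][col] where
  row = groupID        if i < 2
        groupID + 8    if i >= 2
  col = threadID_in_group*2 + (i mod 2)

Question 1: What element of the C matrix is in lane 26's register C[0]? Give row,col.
26: grp=6,tig=2
[0] (6+0,2*2+0) = (6,4)

6,4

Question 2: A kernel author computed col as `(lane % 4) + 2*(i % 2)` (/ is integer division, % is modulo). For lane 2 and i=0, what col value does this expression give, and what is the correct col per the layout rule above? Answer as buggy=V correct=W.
`(lane % 4) + 2*(i % 2)`[2,0]=>2
2: grp=0,tig=2
[0] (0+0,2*2+0) = (0,4)
col: 2 vs 4

buggy=2 correct=4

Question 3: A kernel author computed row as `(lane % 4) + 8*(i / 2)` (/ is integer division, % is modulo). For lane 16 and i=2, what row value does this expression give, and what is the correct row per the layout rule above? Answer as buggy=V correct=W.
buggy=8 correct=12

`(lane % 4) + 8*(i / 2)`[16,2]->8
L=16->gid=16>>2=4, tid=16&3=0
[2]->row 4+8=12  col 0·2+0=0
row: 8 vs 12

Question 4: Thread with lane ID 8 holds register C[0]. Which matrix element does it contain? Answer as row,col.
lane 8→8/4=2, 8 mod 4=0
i=0  r:2+0→2  c:2·0+0→0

2,0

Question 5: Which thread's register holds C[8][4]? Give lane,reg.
r=8⇒gr=0,Rb=1  c=4⇒th=2,odd=0
L=0*4+2=2  i=1*2+0=2

2,2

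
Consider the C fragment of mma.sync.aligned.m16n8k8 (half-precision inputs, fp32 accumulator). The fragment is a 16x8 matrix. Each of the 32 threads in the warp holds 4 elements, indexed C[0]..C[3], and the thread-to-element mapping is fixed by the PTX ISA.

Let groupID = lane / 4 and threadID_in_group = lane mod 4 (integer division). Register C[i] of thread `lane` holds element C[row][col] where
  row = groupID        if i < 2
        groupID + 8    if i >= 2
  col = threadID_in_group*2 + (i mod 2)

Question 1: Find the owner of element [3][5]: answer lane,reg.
14,1

r=3→G=3,rhi=0  c=5→T=2,p=1
L=3*4+2=14  i=0*2+1=1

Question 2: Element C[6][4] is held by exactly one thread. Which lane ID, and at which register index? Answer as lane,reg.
r=6→G=6,rhi=0  c=4→T=2,p=0
L=6*4+2=26  i=0*2+0=0

26,0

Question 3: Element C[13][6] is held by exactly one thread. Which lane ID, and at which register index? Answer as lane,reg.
23,2

r: 13->gid=5,r8=1  c: 6->tid=3,i&1=0
L=5*4+3=23  i=1*2+0=2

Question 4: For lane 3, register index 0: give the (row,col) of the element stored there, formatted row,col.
L=3⇒gr=3>>2=0, th=3&3=3
[0]⇒row 0+0=0  col 3·2+0=6

0,6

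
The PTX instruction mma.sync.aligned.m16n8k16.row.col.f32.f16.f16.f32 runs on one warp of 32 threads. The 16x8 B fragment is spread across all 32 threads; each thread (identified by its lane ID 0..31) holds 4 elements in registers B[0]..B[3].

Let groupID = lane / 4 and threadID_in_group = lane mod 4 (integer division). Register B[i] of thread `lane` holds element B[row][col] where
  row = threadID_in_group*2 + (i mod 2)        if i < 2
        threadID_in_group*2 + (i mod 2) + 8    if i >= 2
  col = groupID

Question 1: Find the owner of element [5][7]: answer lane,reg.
30,1

c=7->g=7  r=5->rb=0,t=2,b0=1
L=7*4+2=30  i=0*2+1=1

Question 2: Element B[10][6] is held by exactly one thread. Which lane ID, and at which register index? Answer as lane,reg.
25,2

c=6->g=6  r=10->rb=1,t=1,b0=0
L=6*4+1=25  i=1*2+0=2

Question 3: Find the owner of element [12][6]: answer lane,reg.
c=6→G=6  r=12→rhi=1,T=2,p=0
L=6*4+2=26  i=1*2+0=2

26,2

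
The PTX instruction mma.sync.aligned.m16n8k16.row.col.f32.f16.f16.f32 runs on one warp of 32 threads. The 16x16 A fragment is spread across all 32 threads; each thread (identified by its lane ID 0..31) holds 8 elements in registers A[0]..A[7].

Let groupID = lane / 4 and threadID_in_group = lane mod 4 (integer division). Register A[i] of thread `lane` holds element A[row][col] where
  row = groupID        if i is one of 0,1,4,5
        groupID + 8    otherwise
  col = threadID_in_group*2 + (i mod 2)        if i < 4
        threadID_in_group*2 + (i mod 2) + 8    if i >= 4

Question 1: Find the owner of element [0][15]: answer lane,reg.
3,5

r=0->g=0,rb=0  c=15->cb=1,t=3,b0=1
L=0*4+3=3  i=1*4+0*2+1=5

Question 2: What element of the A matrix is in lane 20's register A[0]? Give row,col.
5,0

lane 20⇒20/4=5, 20 mod 4=0
i=0  r:5+0⇒5  c:2·0+0+0⇒0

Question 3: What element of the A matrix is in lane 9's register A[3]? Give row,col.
L=9⇒gr=9>>2=2, th=9&3=1
[3]⇒row 2+8=10  col 1·2+1+0=3

10,3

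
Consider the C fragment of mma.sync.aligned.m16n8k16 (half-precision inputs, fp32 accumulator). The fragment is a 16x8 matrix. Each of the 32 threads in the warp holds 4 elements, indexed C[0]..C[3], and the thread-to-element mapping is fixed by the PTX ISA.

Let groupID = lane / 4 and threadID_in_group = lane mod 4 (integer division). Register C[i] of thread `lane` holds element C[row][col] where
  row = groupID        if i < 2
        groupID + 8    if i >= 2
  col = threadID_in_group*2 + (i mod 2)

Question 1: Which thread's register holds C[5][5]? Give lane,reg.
r:5=>grp=5,rB=0  c:5=>tig=2,lo=1
L=5*4+2=22  i=0*2+1=1

22,1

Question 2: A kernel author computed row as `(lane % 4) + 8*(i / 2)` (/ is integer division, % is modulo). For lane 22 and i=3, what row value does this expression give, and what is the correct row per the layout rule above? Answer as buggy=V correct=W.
buggy=10 correct=13

`(lane % 4) + 8*(i / 2)`[22,3]->10
lane 22: g=5 (22/4), t=2 (22%4)
i=3: r=5+8=13, c=2*2+1=5
row: 10 vs 13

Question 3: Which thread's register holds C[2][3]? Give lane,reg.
r: 2->gid=2,r8=0  c: 3->tid=1,i&1=1
L=2*4+1=9  i=0*2+1=1

9,1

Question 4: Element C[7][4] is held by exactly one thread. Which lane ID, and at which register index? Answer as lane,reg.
30,0

r=7→G=7,rhi=0  c=4→T=2,p=0
L=7*4+2=30  i=0*2+0=0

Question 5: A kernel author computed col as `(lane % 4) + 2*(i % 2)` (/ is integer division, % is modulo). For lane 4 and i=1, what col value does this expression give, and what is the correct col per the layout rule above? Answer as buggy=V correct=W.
`(lane % 4) + 2*(i % 2)`[4,1]⇒2
L=4⇒gr=4>>2=1, th=4&3=0
[1]⇒row 1+0=1  col 0·2+1=1
col: 2 vs 1

buggy=2 correct=1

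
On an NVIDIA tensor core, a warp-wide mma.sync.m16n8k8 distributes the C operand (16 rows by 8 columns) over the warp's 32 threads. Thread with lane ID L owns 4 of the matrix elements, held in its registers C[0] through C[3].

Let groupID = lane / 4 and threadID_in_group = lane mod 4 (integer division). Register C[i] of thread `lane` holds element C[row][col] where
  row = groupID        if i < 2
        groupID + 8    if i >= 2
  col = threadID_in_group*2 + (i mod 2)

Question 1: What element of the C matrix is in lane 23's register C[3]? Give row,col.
23: G=5,T=3
[3] (5+8,3*2+1) = (13,7)

13,7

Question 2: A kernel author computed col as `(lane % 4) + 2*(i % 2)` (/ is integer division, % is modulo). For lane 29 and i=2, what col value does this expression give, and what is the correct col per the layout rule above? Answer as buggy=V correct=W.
`(lane % 4) + 2*(i % 2)`[29,2]->1
29: g=7,t=1
[2] (7+8,1*2+0) = (15,2)
col: 1 vs 2

buggy=1 correct=2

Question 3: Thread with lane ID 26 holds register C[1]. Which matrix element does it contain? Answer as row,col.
26: grp=6,tig=2
[1] (6+0,2*2+1) = (6,5)

6,5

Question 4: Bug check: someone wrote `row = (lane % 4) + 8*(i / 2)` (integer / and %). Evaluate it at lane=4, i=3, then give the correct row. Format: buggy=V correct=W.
`(lane % 4) + 8*(i / 2)`[4,3]=>8
lane 4: grp=1 (4/4), tig=0 (4%4)
i=3: r=1+8=9, c=0*2+1=1
row: 8 vs 9

buggy=8 correct=9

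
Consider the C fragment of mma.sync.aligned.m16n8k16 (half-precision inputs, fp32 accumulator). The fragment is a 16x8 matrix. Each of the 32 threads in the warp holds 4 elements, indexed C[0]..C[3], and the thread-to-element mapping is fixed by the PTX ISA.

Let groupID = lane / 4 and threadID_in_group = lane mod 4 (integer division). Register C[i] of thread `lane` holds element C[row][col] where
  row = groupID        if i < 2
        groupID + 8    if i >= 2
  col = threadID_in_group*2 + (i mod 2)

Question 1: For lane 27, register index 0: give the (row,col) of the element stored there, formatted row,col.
lane 27=>27/4=6, 27 mod 4=3
i=0  r:6+0=>6  c:2·3+0=>6

6,6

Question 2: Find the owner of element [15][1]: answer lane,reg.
28,3

r:15=>grp=7,rB=1  c:1=>tig=0,lo=1
L=7*4+0=28  i=1*2+1=3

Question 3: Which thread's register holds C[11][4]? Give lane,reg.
r=11->g=3,rb=1  c=4->t=2,b0=0
L=3*4+2=14  i=1*2+0=2

14,2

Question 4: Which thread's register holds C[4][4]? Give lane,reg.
r=4->g=4,rb=0  c=4->t=2,b0=0
L=4*4+2=18  i=0*2+0=0

18,0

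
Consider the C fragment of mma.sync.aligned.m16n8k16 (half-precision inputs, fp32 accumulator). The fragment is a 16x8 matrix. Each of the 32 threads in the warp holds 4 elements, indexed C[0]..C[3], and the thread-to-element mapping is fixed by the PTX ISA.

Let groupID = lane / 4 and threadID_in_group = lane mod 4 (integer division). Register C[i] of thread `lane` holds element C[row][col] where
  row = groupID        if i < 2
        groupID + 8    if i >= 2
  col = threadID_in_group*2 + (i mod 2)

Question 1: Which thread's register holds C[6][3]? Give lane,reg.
25,1

r:6=>grp=6,rB=0  c:3=>tig=1,lo=1
L=6*4+1=25  i=0*2+1=1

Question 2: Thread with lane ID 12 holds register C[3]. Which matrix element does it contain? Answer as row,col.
12: G=3,T=0
[3] (3+8,0*2+1) = (11,1)

11,1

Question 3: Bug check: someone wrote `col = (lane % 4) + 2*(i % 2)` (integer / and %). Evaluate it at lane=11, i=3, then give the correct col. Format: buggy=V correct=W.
buggy=5 correct=7

`(lane % 4) + 2*(i % 2)`[11,3]→5
L=11→G=11>>2=2, T=11&3=3
[3]→row 2+8=10  col 3·2+1=7
col: 5 vs 7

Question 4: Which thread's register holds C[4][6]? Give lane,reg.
r: 4->gid=4,r8=0  c: 6->tid=3,i&1=0
L=4*4+3=19  i=0*2+0=0

19,0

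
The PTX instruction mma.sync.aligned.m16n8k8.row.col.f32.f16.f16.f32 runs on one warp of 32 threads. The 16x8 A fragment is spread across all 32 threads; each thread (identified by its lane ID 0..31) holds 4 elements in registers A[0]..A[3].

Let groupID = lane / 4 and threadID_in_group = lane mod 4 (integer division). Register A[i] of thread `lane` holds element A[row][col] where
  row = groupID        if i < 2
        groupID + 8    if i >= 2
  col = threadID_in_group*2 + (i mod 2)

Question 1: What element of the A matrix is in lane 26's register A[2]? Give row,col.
14,4

lane 26: gid=6 (26/4), tid=2 (26%4)
i=2: r=6+8=14, c=2*2+0=4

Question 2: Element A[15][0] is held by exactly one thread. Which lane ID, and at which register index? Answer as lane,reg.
r:15=>grp=7,rB=1  c:0=>tig=0,lo=0
L=7*4+0=28  i=1*2+0=2

28,2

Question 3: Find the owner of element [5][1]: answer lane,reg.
20,1

r=5→G=5,rhi=0  c=1→T=0,p=1
L=5*4+0=20  i=0*2+1=1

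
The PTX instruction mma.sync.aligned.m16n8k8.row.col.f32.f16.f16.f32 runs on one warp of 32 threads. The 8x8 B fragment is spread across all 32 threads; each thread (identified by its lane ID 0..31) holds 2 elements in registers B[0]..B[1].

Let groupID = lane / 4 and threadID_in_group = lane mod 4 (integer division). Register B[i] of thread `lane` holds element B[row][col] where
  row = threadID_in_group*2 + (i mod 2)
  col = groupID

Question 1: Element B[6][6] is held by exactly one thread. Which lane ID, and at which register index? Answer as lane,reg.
27,0

c: 6->gid=6  r: 6->tid=3,i&1=0
L=6*4+3=27  i=0=0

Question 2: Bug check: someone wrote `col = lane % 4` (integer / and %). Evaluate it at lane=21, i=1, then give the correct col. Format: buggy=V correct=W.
buggy=1 correct=5

`lane % 4`[21,1]->1
L=21->g=21>>2=5, t=21&3=1
[1]->row 1·2+1=3  col g=5
col: 1 vs 5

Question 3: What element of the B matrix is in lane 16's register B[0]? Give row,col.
0,4

16: G=4,T=0
[0] (0*2+0,4) = (0,4)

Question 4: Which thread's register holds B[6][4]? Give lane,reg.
19,0

c=4→G=4  r=6→T=3,p=0
L=4*4+3=19  i=0=0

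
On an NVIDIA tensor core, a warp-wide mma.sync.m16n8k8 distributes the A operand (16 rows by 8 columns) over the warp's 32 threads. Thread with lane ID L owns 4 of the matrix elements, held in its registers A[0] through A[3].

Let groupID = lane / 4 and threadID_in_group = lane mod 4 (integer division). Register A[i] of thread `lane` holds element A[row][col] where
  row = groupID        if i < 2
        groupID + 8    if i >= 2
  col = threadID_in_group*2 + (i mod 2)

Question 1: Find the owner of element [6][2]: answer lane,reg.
r: 6->gid=6,r8=0  c: 2->tid=1,i&1=0
L=6*4+1=25  i=0*2+0=0

25,0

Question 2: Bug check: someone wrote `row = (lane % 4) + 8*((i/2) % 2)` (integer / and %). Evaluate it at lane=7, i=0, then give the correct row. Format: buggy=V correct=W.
buggy=3 correct=1

`(lane % 4) + 8*((i/2) % 2)`[7,0]->3
L=7->g=7>>2=1, t=7&3=3
[0]->row 1+0=1  col 3·2+0=6
row: 3 vs 1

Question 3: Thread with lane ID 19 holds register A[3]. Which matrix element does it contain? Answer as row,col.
12,7

lane 19: G=4 (19/4), T=3 (19%4)
i=3: r=4+8=12, c=3*2+1=7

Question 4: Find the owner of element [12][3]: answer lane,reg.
17,3

r=12→G=4,rhi=1  c=3→T=1,p=1
L=4*4+1=17  i=1*2+1=3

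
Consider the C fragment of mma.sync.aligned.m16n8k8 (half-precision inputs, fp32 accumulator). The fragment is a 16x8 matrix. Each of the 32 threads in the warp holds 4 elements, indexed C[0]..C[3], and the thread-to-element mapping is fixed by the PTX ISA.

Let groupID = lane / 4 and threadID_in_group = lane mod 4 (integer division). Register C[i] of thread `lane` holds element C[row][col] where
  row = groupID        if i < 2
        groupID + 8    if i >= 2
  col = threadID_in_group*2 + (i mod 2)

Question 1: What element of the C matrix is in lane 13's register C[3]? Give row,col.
11,3

13: g=3,t=1
[3] (3+8,1*2+1) = (11,3)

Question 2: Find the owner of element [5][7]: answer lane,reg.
r=5→G=5,rhi=0  c=7→T=3,p=1
L=5*4+3=23  i=0*2+1=1

23,1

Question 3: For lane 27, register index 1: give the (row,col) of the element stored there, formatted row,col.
6,7

lane 27: gr=6 (27/4), th=3 (27%4)
i=1: r=6+0=6, c=3*2+1=7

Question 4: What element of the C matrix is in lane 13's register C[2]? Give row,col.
L=13=>grp=13>>2=3, tig=13&3=1
[2]=>row 3+8=11  col 1·2+0=2

11,2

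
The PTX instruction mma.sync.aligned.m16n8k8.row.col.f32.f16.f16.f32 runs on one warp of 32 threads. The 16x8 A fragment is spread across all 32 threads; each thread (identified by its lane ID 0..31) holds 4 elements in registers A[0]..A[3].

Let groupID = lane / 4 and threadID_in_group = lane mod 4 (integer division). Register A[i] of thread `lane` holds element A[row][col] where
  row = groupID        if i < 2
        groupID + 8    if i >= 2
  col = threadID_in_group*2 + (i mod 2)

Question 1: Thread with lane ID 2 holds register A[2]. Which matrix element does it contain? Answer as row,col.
lane 2⇒2/4=0, 2 mod 4=2
i=2  r:0+8⇒8  c:2·2+0⇒4

8,4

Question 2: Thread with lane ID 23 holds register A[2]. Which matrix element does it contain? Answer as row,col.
23: g=5,t=3
[2] (5+8,3*2+0) = (13,6)

13,6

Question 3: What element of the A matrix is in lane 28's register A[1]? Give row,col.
7,1

lane 28: g=7 (28/4), t=0 (28%4)
i=1: r=7+0=7, c=0*2+1=1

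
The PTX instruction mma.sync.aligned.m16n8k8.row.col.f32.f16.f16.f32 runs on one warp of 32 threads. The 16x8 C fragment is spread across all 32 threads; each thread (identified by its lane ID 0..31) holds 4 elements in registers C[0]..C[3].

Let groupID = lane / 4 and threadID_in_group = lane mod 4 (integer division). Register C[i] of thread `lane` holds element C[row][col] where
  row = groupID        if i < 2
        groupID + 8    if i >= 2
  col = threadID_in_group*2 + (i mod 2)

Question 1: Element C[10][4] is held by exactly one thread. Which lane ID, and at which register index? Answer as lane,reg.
r: 10->gid=2,r8=1  c: 4->tid=2,i&1=0
L=2*4+2=10  i=1*2+0=2

10,2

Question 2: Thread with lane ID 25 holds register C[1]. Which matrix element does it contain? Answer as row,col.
lane 25->25/4=6, 25 mod 4=1
i=1  r:6+0->6  c:2·1+1->3

6,3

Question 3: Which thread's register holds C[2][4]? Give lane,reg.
10,0

r=2→G=2,rhi=0  c=4→T=2,p=0
L=2*4+2=10  i=0*2+0=0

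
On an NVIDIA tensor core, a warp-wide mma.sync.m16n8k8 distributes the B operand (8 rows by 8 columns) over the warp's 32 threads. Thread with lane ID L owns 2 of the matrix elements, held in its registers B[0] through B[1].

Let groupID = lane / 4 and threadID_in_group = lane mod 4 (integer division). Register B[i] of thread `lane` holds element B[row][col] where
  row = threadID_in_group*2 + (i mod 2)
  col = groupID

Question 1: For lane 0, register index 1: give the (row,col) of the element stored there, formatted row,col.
lane 0=>0/4=0, 0 mod 4=0
i=1  r:2·0+1=>1  c:0

1,0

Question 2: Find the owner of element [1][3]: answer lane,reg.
c: 3->gid=3  r: 1->tid=0,i&1=1
L=3*4+0=12  i=1=1

12,1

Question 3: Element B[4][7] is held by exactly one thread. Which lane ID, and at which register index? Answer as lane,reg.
c=7⇒gr=7  r=4⇒th=2,odd=0
L=7*4+2=30  i=0=0

30,0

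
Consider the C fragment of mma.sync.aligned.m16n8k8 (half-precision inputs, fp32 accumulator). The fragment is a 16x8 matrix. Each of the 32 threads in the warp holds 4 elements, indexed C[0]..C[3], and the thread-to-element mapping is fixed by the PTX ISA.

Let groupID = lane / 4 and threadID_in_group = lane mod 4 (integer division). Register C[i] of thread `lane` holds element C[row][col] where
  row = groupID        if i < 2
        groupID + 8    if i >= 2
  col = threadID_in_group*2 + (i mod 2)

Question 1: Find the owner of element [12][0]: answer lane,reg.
r: 12->gid=4,r8=1  c: 0->tid=0,i&1=0
L=4*4+0=16  i=1*2+0=2

16,2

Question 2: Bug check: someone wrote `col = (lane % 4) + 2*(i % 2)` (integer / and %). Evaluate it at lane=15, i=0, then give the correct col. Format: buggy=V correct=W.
`(lane % 4) + 2*(i % 2)`[15,0]->3
L=15->gid=15>>2=3, tid=15&3=3
[0]->row 3+0=3  col 3·2+0=6
col: 3 vs 6

buggy=3 correct=6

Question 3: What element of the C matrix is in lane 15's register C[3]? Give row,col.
11,7

15: grp=3,tig=3
[3] (3+8,3*2+1) = (11,7)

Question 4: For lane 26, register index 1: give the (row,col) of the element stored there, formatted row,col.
lane 26->26/4=6, 26 mod 4=2
i=1  r:6+0->6  c:2·2+1->5

6,5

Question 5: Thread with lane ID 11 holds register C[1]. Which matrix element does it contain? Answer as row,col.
2,7

lane 11⇒11/4=2, 11 mod 4=3
i=1  r:2+0⇒2  c:2·3+1⇒7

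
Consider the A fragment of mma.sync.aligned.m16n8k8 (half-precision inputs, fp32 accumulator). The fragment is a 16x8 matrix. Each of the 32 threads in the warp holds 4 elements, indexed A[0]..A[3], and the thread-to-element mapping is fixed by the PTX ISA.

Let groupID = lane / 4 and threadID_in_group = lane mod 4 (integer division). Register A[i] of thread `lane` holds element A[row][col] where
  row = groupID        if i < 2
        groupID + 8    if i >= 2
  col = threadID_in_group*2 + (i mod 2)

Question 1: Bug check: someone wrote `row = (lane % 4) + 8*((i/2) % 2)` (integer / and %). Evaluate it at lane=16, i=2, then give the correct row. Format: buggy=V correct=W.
`(lane % 4) + 8*((i/2) % 2)`[16,2]->8
lane 16: gid=4 (16/4), tid=0 (16%4)
i=2: r=4+8=12, c=0*2+0=0
row: 8 vs 12

buggy=8 correct=12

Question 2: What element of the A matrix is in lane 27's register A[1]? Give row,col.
6,7

lane 27: grp=6 (27/4), tig=3 (27%4)
i=1: r=6+0=6, c=3*2+1=7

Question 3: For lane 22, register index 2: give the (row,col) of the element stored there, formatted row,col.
13,4

L=22→G=22>>2=5, T=22&3=2
[2]→row 5+8=13  col 2·2+0=4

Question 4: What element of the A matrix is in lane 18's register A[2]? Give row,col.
lane 18: grp=4 (18/4), tig=2 (18%4)
i=2: r=4+8=12, c=2*2+0=4

12,4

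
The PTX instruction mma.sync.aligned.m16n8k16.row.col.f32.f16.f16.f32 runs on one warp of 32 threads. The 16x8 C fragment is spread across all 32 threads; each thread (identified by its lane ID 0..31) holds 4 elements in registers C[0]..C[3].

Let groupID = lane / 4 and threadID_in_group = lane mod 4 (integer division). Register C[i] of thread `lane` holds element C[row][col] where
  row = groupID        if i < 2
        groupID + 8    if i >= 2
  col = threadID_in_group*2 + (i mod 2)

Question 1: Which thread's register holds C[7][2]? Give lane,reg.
29,0

r: 7->gid=7,r8=0  c: 2->tid=1,i&1=0
L=7*4+1=29  i=0*2+0=0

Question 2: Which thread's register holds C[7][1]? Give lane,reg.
r: 7->gid=7,r8=0  c: 1->tid=0,i&1=1
L=7*4+0=28  i=0*2+1=1

28,1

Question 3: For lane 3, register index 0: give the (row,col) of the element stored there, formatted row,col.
3: G=0,T=3
[0] (0+0,3*2+0) = (0,6)

0,6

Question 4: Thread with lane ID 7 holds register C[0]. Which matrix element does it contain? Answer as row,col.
L=7→G=7>>2=1, T=7&3=3
[0]→row 1+0=1  col 3·2+0=6

1,6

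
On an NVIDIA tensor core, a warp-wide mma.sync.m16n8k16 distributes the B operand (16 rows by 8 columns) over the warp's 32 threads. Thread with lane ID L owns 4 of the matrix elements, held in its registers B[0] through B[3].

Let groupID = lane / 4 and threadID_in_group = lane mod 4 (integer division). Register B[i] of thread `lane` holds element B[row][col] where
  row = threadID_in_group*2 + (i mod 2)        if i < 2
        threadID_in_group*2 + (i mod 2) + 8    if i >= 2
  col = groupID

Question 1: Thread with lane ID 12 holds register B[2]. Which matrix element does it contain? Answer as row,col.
lane 12⇒12/4=3, 12 mod 4=0
i=2  r:2·0+0+8⇒8  c:3

8,3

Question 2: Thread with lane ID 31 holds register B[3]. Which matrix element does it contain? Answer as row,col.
15,7

lane 31: grp=7 (31/4), tig=3 (31%4)
i=3: r=3*2+1+8=15, c=grp=7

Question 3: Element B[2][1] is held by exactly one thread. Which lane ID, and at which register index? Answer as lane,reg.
c: 1->gid=1  r: 2->r8=0,tid=1,i&1=0
L=1*4+1=5  i=0*2+0=0

5,0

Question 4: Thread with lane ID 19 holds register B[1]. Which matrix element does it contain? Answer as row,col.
L=19->g=19>>2=4, t=19&3=3
[1]->row 3·2+1+0=7  col g=4

7,4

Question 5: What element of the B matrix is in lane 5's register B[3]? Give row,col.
11,1

lane 5: g=1 (5/4), t=1 (5%4)
i=3: r=1*2+1+8=11, c=g=1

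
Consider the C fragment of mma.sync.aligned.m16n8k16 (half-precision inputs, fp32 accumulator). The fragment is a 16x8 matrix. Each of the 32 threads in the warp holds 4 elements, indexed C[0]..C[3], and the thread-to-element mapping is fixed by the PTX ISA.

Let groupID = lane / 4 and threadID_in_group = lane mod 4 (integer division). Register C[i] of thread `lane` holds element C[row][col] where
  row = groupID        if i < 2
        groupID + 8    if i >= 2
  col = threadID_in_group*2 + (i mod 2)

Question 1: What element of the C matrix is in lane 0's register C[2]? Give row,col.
8,0

0: gid=0,tid=0
[2] (0+8,0*2+0) = (8,0)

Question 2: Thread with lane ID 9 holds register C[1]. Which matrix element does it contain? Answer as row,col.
9: gid=2,tid=1
[1] (2+0,1*2+1) = (2,3)

2,3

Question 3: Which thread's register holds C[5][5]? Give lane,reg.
22,1

r:5=>grp=5,rB=0  c:5=>tig=2,lo=1
L=5*4+2=22  i=0*2+1=1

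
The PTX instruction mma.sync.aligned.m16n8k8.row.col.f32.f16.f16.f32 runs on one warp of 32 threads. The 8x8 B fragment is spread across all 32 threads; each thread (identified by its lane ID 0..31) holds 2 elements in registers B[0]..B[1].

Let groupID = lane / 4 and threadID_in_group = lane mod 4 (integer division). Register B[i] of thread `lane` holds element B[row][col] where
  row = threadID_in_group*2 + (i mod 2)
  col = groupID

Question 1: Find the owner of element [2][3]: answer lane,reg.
13,0

c=3→G=3  r=2→T=1,p=0
L=3*4+1=13  i=0=0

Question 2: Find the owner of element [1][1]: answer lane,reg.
4,1

c=1→G=1  r=1→T=0,p=1
L=1*4+0=4  i=1=1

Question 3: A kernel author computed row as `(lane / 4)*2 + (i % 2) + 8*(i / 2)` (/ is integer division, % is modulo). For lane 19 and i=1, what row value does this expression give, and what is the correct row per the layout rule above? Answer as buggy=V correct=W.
`(lane / 4)*2 + (i % 2) + 8*(i / 2)`[19,1]->9
19: gid=4,tid=3
[1] (3*2+1,4) = (7,4)
row: 9 vs 7

buggy=9 correct=7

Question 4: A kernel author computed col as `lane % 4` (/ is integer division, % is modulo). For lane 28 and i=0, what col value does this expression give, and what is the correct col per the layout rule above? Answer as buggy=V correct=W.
buggy=0 correct=7

`lane % 4`[28,0]->0
lane 28->28/4=7, 28 mod 4=0
i=0  r:2·0+0->0  c:7
col: 0 vs 7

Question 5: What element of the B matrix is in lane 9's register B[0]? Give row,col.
lane 9=>9/4=2, 9 mod 4=1
i=0  r:2·1+0=>2  c:2

2,2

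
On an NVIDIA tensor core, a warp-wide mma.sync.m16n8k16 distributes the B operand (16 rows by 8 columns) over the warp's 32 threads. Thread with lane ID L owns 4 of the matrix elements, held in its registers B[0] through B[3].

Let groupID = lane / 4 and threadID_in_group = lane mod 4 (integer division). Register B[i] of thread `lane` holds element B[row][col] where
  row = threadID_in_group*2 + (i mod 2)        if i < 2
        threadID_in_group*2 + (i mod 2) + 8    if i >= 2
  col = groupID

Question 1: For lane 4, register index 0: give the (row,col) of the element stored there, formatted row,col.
L=4→G=4>>2=1, T=4&3=0
[0]→row 0·2+0+0=0  col G=1

0,1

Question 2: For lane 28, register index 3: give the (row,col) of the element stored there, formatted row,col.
9,7

lane 28->28/4=7, 28 mod 4=0
i=3  r:2·0+1+8->9  c:7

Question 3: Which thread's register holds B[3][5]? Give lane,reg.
c=5→G=5  r=3→rhi=0,T=1,p=1
L=5*4+1=21  i=0*2+1=1

21,1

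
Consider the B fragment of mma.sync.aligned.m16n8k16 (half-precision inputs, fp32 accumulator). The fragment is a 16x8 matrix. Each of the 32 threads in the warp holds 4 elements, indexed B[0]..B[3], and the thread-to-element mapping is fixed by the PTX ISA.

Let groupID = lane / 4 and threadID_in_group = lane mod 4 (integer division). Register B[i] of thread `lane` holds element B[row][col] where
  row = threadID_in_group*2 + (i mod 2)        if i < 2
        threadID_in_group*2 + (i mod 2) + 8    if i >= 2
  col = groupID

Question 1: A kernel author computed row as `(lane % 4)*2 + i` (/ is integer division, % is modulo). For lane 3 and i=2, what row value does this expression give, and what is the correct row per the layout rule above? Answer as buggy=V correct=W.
buggy=8 correct=14

`(lane % 4)*2 + i`[3,2]⇒8
L=3⇒gr=3>>2=0, th=3&3=3
[2]⇒row 3·2+0+8=14  col gr=0
row: 8 vs 14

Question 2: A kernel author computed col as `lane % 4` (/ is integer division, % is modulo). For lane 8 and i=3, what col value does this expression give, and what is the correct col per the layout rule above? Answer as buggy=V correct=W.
`lane % 4`[8,3]->0
8: g=2,t=0
[3] (0*2+1+8,2) = (9,2)
col: 0 vs 2

buggy=0 correct=2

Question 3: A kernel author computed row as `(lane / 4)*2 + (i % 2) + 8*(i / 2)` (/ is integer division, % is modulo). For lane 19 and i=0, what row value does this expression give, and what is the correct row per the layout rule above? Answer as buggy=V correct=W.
`(lane / 4)*2 + (i % 2) + 8*(i / 2)`[19,0]⇒8
L=19⇒gr=19>>2=4, th=19&3=3
[0]⇒row 3·2+0+0=6  col gr=4
row: 8 vs 6

buggy=8 correct=6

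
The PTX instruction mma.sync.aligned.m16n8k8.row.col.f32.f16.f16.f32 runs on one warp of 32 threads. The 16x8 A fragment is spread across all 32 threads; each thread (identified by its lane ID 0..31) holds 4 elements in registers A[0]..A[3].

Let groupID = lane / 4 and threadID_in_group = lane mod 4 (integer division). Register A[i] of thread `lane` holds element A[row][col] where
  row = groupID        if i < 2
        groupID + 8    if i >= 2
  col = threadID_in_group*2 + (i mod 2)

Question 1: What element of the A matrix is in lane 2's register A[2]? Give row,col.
8,4

2: g=0,t=2
[2] (0+8,2*2+0) = (8,4)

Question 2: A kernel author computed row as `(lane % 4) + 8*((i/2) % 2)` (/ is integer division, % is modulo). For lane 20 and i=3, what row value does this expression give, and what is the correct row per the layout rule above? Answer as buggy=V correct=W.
`(lane % 4) + 8*((i/2) % 2)`[20,3]⇒8
lane 20: gr=5 (20/4), th=0 (20%4)
i=3: r=5+8=13, c=0*2+1=1
row: 8 vs 13

buggy=8 correct=13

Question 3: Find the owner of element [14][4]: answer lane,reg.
26,2

r: 14->gid=6,r8=1  c: 4->tid=2,i&1=0
L=6*4+2=26  i=1*2+0=2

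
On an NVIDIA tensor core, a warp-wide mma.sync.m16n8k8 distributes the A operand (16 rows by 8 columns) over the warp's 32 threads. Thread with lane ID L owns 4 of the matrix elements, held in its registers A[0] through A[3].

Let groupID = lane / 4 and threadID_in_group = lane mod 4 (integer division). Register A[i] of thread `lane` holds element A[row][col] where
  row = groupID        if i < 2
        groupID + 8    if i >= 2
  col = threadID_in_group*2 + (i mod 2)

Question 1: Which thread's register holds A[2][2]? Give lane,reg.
r: 2->gid=2,r8=0  c: 2->tid=1,i&1=0
L=2*4+1=9  i=0*2+0=0

9,0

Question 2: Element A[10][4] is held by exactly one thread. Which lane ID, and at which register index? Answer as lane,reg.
10,2

r=10⇒gr=2,Rb=1  c=4⇒th=2,odd=0
L=2*4+2=10  i=1*2+0=2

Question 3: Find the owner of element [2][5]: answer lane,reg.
10,1

r=2→G=2,rhi=0  c=5→T=2,p=1
L=2*4+2=10  i=0*2+1=1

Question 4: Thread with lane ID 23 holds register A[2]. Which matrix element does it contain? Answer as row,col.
lane 23: grp=5 (23/4), tig=3 (23%4)
i=2: r=5+8=13, c=3*2+0=6

13,6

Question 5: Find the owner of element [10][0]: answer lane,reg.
r=10⇒gr=2,Rb=1  c=0⇒th=0,odd=0
L=2*4+0=8  i=1*2+0=2

8,2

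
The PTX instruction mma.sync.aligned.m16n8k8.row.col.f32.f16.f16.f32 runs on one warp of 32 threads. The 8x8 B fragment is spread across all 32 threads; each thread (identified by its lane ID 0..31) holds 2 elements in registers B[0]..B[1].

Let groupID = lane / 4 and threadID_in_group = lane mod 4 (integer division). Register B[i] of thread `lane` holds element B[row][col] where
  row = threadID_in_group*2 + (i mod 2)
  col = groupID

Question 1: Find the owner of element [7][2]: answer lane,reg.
11,1

c: 2->gid=2  r: 7->tid=3,i&1=1
L=2*4+3=11  i=1=1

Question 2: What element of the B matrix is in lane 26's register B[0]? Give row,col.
4,6

26: gr=6,th=2
[0] (2*2+0,6) = (4,6)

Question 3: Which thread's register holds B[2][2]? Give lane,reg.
9,0

c:2=>grp=2  r:2=>tig=1,lo=0
L=2*4+1=9  i=0=0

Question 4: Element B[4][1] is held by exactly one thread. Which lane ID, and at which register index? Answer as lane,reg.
c=1->g=1  r=4->t=2,b0=0
L=1*4+2=6  i=0=0

6,0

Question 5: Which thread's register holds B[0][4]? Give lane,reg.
c:4=>grp=4  r:0=>tig=0,lo=0
L=4*4+0=16  i=0=0

16,0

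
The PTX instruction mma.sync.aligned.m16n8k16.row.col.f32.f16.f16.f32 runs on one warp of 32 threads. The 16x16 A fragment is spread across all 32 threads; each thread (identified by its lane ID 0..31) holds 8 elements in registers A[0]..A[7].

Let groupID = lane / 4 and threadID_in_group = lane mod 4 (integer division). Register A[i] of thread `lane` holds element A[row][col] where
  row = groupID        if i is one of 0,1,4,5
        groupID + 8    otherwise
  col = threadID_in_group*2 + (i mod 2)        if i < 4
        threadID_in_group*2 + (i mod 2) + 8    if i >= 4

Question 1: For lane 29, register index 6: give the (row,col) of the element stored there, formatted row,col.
15,10

L=29→G=29>>2=7, T=29&3=1
[6]→row 7+8=15  col 1·2+0+8=10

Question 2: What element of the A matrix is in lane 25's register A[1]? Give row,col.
6,3

lane 25⇒25/4=6, 25 mod 4=1
i=1  r:6+0⇒6  c:2·1+1+0⇒3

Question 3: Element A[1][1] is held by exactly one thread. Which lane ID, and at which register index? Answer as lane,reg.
4,1

r=1→G=1,rhi=0  c=1→chi=0,T=0,p=1
L=1*4+0=4  i=0*4+0*2+1=1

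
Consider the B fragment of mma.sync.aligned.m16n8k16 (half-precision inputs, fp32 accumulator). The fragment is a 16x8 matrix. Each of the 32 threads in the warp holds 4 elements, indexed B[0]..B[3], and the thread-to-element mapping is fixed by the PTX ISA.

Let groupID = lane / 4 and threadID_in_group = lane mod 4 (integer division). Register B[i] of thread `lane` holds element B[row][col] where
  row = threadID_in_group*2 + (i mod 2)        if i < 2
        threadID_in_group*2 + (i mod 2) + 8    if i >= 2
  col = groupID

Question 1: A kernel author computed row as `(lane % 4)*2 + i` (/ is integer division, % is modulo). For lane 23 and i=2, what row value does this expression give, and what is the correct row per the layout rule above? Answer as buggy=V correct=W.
buggy=8 correct=14

`(lane % 4)*2 + i`[23,2]→8
L=23→G=23>>2=5, T=23&3=3
[2]→row 3·2+0+8=14  col G=5
row: 8 vs 14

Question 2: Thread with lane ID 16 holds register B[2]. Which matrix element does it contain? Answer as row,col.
8,4

16: G=4,T=0
[2] (0*2+0+8,4) = (8,4)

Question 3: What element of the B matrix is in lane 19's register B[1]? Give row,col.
7,4

19: gid=4,tid=3
[1] (3*2+1+0,4) = (7,4)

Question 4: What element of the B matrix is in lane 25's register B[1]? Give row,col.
3,6

lane 25→25/4=6, 25 mod 4=1
i=1  r:2·1+1+0→3  c:6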